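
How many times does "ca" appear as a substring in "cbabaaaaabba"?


Searching for "ca" in "cbabaaaaabba"
Scanning each position:
  Position 0: "cb" => no
  Position 1: "ba" => no
  Position 2: "ab" => no
  Position 3: "ba" => no
  Position 4: "aa" => no
  Position 5: "aa" => no
  Position 6: "aa" => no
  Position 7: "aa" => no
  Position 8: "ab" => no
  Position 9: "bb" => no
  Position 10: "ba" => no
Total occurrences: 0

0


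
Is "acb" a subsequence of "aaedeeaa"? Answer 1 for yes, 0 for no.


Check if "acb" is a subsequence of "aaedeeaa"
Greedy scan:
  Position 0 ('a'): matches sub[0] = 'a'
  Position 1 ('a'): no match needed
  Position 2 ('e'): no match needed
  Position 3 ('d'): no match needed
  Position 4 ('e'): no match needed
  Position 5 ('e'): no match needed
  Position 6 ('a'): no match needed
  Position 7 ('a'): no match needed
Only matched 1/3 characters => not a subsequence

0


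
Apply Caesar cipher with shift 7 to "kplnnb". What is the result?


Caesar cipher: shift "kplnnb" by 7
  'k' (pos 10) + 7 = pos 17 = 'r'
  'p' (pos 15) + 7 = pos 22 = 'w'
  'l' (pos 11) + 7 = pos 18 = 's'
  'n' (pos 13) + 7 = pos 20 = 'u'
  'n' (pos 13) + 7 = pos 20 = 'u'
  'b' (pos 1) + 7 = pos 8 = 'i'
Result: rwsuui

rwsuui


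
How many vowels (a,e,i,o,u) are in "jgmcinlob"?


Input: jgmcinlob
Checking each character:
  'j' at position 0: consonant
  'g' at position 1: consonant
  'm' at position 2: consonant
  'c' at position 3: consonant
  'i' at position 4: vowel (running total: 1)
  'n' at position 5: consonant
  'l' at position 6: consonant
  'o' at position 7: vowel (running total: 2)
  'b' at position 8: consonant
Total vowels: 2

2


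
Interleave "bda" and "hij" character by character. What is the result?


Interleaving "bda" and "hij":
  Position 0: 'b' from first, 'h' from second => "bh"
  Position 1: 'd' from first, 'i' from second => "di"
  Position 2: 'a' from first, 'j' from second => "aj"
Result: bhdiaj

bhdiaj


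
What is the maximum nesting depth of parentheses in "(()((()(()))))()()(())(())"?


Input: "(()((()(()))))()()(())(())"
Tracking depth:
  Position 0 '(': depth becomes 1
  Position 1 '(': depth becomes 2
  Position 2 ')': depth becomes 1
  Position 3 '(': depth becomes 2
  Position 4 '(': depth becomes 3
  Position 5 '(': depth becomes 4
  Position 6 ')': depth becomes 3
  Position 7 '(': depth becomes 4
  Position 8 '(': depth becomes 5
  Position 9 ')': depth becomes 4
  Position 10 ')': depth becomes 3
  Position 11 ')': depth becomes 2
  Position 12 ')': depth becomes 1
  Position 13 ')': depth becomes 0
  Position 14 '(': depth becomes 1
  Position 15 ')': depth becomes 0
  Position 16 '(': depth becomes 1
  Position 17 ')': depth becomes 0
  Position 18 '(': depth becomes 1
  Position 19 '(': depth becomes 2
  Position 20 ')': depth becomes 1
  Position 21 ')': depth becomes 0
  Position 22 '(': depth becomes 1
  Position 23 '(': depth becomes 2
  Position 24 ')': depth becomes 1
  Position 25 ')': depth becomes 0
Maximum depth reached: 5

5


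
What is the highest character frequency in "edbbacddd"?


Input: edbbacddd
Character counts:
  'a': 1
  'b': 2
  'c': 1
  'd': 4
  'e': 1
Maximum frequency: 4

4


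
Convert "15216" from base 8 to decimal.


Input: "15216" in base 8
Positional expansion:
  Digit '1' (value 1) x 8^4 = 4096
  Digit '5' (value 5) x 8^3 = 2560
  Digit '2' (value 2) x 8^2 = 128
  Digit '1' (value 1) x 8^1 = 8
  Digit '6' (value 6) x 8^0 = 6
Sum = 6798

6798


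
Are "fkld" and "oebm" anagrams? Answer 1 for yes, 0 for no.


Strings: "fkld", "oebm"
Sorted first:  dfkl
Sorted second: bemo
Differ at position 0: 'd' vs 'b' => not anagrams

0


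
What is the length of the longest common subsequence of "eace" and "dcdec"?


LCS of "eace" and "dcdec"
DP table:
           d    c    d    e    c
      0    0    0    0    0    0
  e   0    0    0    0    1    1
  a   0    0    0    0    1    1
  c   0    0    1    1    1    2
  e   0    0    1    1    2    2
LCS length = dp[4][5] = 2

2


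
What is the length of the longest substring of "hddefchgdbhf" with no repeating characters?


Input: "hddefchgdbhf"
Sliding window (track last position of each char):
  Position 0 ('h'): window [0,0] length 1 -- new best
  Position 1 ('d'): window [0,1] length 2 -- new best
  Position 2 ('d'): repeat (last at 1), move window start to 2
  Position 2 ('d'): window [2,2] length 1
  Position 3 ('e'): window [2,3] length 2
  Position 4 ('f'): window [2,4] length 3 -- new best
  Position 5 ('c'): window [2,5] length 4 -- new best
  Position 6 ('h'): window [2,6] length 5 -- new best
  Position 7 ('g'): window [2,7] length 6 -- new best
  Position 8 ('d'): repeat (last at 2), move window start to 3
  Position 8 ('d'): window [3,8] length 6
  Position 9 ('b'): window [3,9] length 7 -- new best
  Position 10 ('h'): repeat (last at 6), move window start to 7
  Position 10 ('h'): window [7,10] length 4
  Position 11 ('f'): window [7,11] length 5
Longest substring with no repeats: "efchgdb" with length 7

7


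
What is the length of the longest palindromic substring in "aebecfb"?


Input: "aebecfb"
Checking substrings for palindromes:
  [1:4] "ebe" (len 3) => palindrome
Longest palindromic substring: "ebe" with length 3

3


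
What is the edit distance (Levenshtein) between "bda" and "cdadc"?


Computing edit distance: "bda" -> "cdadc"
DP table:
           c    d    a    d    c
      0    1    2    3    4    5
  b   1    1    2    3    4    5
  d   2    2    1    2    3    4
  a   3    3    2    1    2    3
Edit distance = dp[3][5] = 3

3


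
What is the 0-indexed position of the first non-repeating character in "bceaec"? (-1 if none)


Input: bceaec
Character frequencies:
  'a': 1
  'b': 1
  'c': 2
  'e': 2
Scanning left to right for freq == 1:
  Position 0 ('b'): unique! => answer = 0

0


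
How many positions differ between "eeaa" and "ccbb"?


Comparing "eeaa" and "ccbb" position by position:
  Position 0: 'e' vs 'c' => DIFFER
  Position 1: 'e' vs 'c' => DIFFER
  Position 2: 'a' vs 'b' => DIFFER
  Position 3: 'a' vs 'b' => DIFFER
Positions that differ: 4

4


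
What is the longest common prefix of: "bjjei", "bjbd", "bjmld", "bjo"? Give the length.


Words: bjjei, bjbd, bjmld, bjo
  Position 0: all 'b' => match
  Position 1: all 'j' => match
  Position 2: ('j', 'b', 'm', 'o') => mismatch, stop
LCP = "bj" (length 2)

2


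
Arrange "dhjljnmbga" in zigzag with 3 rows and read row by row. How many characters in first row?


Zigzag "dhjljnmbga" into 3 rows:
Placing characters:
  'd' => row 0
  'h' => row 1
  'j' => row 2
  'l' => row 1
  'j' => row 0
  'n' => row 1
  'm' => row 2
  'b' => row 1
  'g' => row 0
  'a' => row 1
Rows:
  Row 0: "djg"
  Row 1: "hlnba"
  Row 2: "jm"
First row length: 3

3


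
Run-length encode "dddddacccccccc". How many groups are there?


Input: dddddacccccccc
Scanning for consecutive runs:
  Group 1: 'd' x 5 (positions 0-4)
  Group 2: 'a' x 1 (positions 5-5)
  Group 3: 'c' x 8 (positions 6-13)
Total groups: 3

3


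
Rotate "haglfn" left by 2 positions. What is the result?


Input: "haglfn", rotate left by 2
First 2 characters: "ha"
Remaining characters: "glfn"
Concatenate remaining + first: "glfn" + "ha" = "glfnha"

glfnha


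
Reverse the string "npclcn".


Input: npclcn
Reading characters right to left:
  Position 5: 'n'
  Position 4: 'c'
  Position 3: 'l'
  Position 2: 'c'
  Position 1: 'p'
  Position 0: 'n'
Reversed: nclcpn

nclcpn


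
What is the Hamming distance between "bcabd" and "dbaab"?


Comparing "bcabd" and "dbaab" position by position:
  Position 0: 'b' vs 'd' => differ
  Position 1: 'c' vs 'b' => differ
  Position 2: 'a' vs 'a' => same
  Position 3: 'b' vs 'a' => differ
  Position 4: 'd' vs 'b' => differ
Total differences (Hamming distance): 4

4


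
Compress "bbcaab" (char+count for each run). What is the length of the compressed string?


Input: bbcaab
Runs:
  'b' x 2 => "b2"
  'c' x 1 => "c1"
  'a' x 2 => "a2"
  'b' x 1 => "b1"
Compressed: "b2c1a2b1"
Compressed length: 8

8


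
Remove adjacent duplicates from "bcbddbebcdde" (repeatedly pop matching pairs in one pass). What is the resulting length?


Input: bcbddbebcdde
Stack-based adjacent duplicate removal:
  Read 'b': push. Stack: b
  Read 'c': push. Stack: bc
  Read 'b': push. Stack: bcb
  Read 'd': push. Stack: bcbd
  Read 'd': matches stack top 'd' => pop. Stack: bcb
  Read 'b': matches stack top 'b' => pop. Stack: bc
  Read 'e': push. Stack: bce
  Read 'b': push. Stack: bceb
  Read 'c': push. Stack: bcebc
  Read 'd': push. Stack: bcebcd
  Read 'd': matches stack top 'd' => pop. Stack: bcebc
  Read 'e': push. Stack: bcebce
Final stack: "bcebce" (length 6)

6


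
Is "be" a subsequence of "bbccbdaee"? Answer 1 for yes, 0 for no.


Check if "be" is a subsequence of "bbccbdaee"
Greedy scan:
  Position 0 ('b'): matches sub[0] = 'b'
  Position 1 ('b'): no match needed
  Position 2 ('c'): no match needed
  Position 3 ('c'): no match needed
  Position 4 ('b'): no match needed
  Position 5 ('d'): no match needed
  Position 6 ('a'): no match needed
  Position 7 ('e'): matches sub[1] = 'e'
  Position 8 ('e'): no match needed
All 2 characters matched => is a subsequence

1


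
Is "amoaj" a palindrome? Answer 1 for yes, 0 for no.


Input: amoaj
Reversed: jaoma
  Compare pos 0 ('a') with pos 4 ('j'): MISMATCH
  Compare pos 1 ('m') with pos 3 ('a'): MISMATCH
Result: not a palindrome

0


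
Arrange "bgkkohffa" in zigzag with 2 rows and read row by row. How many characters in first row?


Zigzag "bgkkohffa" into 2 rows:
Placing characters:
  'b' => row 0
  'g' => row 1
  'k' => row 0
  'k' => row 1
  'o' => row 0
  'h' => row 1
  'f' => row 0
  'f' => row 1
  'a' => row 0
Rows:
  Row 0: "bkofa"
  Row 1: "gkhf"
First row length: 5

5


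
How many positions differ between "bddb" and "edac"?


Comparing "bddb" and "edac" position by position:
  Position 0: 'b' vs 'e' => DIFFER
  Position 1: 'd' vs 'd' => same
  Position 2: 'd' vs 'a' => DIFFER
  Position 3: 'b' vs 'c' => DIFFER
Positions that differ: 3

3


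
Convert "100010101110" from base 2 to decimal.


Input: "100010101110" in base 2
Positional expansion:
  Digit '1' (value 1) x 2^11 = 2048
  Digit '0' (value 0) x 2^10 = 0
  Digit '0' (value 0) x 2^9 = 0
  Digit '0' (value 0) x 2^8 = 0
  Digit '1' (value 1) x 2^7 = 128
  Digit '0' (value 0) x 2^6 = 0
  Digit '1' (value 1) x 2^5 = 32
  Digit '0' (value 0) x 2^4 = 0
  Digit '1' (value 1) x 2^3 = 8
  Digit '1' (value 1) x 2^2 = 4
  Digit '1' (value 1) x 2^1 = 2
  Digit '0' (value 0) x 2^0 = 0
Sum = 2222

2222


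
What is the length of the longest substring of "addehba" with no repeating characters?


Input: "addehba"
Sliding window (track last position of each char):
  Position 0 ('a'): window [0,0] length 1 -- new best
  Position 1 ('d'): window [0,1] length 2 -- new best
  Position 2 ('d'): repeat (last at 1), move window start to 2
  Position 2 ('d'): window [2,2] length 1
  Position 3 ('e'): window [2,3] length 2
  Position 4 ('h'): window [2,4] length 3 -- new best
  Position 5 ('b'): window [2,5] length 4 -- new best
  Position 6 ('a'): window [2,6] length 5 -- new best
Longest substring with no repeats: "dehba" with length 5

5


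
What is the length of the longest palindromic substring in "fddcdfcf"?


Input: "fddcdfcf"
Checking substrings for palindromes:
  [2:5] "dcd" (len 3) => palindrome
  [5:8] "fcf" (len 3) => palindrome
  [1:3] "dd" (len 2) => palindrome
Longest palindromic substring: "dcd" with length 3

3


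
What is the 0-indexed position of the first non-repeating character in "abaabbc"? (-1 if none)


Input: abaabbc
Character frequencies:
  'a': 3
  'b': 3
  'c': 1
Scanning left to right for freq == 1:
  Position 0 ('a'): freq=3, skip
  Position 1 ('b'): freq=3, skip
  Position 2 ('a'): freq=3, skip
  Position 3 ('a'): freq=3, skip
  Position 4 ('b'): freq=3, skip
  Position 5 ('b'): freq=3, skip
  Position 6 ('c'): unique! => answer = 6

6


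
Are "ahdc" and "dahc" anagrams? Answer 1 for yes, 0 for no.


Strings: "ahdc", "dahc"
Sorted first:  acdh
Sorted second: acdh
Sorted forms match => anagrams

1


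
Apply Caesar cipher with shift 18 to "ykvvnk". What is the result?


Caesar cipher: shift "ykvvnk" by 18
  'y' (pos 24) + 18 = pos 16 = 'q'
  'k' (pos 10) + 18 = pos 2 = 'c'
  'v' (pos 21) + 18 = pos 13 = 'n'
  'v' (pos 21) + 18 = pos 13 = 'n'
  'n' (pos 13) + 18 = pos 5 = 'f'
  'k' (pos 10) + 18 = pos 2 = 'c'
Result: qcnnfc

qcnnfc


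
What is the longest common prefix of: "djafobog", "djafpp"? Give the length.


Words: djafobog, djafpp
  Position 0: all 'd' => match
  Position 1: all 'j' => match
  Position 2: all 'a' => match
  Position 3: all 'f' => match
  Position 4: ('o', 'p') => mismatch, stop
LCP = "djaf" (length 4)

4


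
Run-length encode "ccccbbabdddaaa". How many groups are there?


Input: ccccbbabdddaaa
Scanning for consecutive runs:
  Group 1: 'c' x 4 (positions 0-3)
  Group 2: 'b' x 2 (positions 4-5)
  Group 3: 'a' x 1 (positions 6-6)
  Group 4: 'b' x 1 (positions 7-7)
  Group 5: 'd' x 3 (positions 8-10)
  Group 6: 'a' x 3 (positions 11-13)
Total groups: 6

6


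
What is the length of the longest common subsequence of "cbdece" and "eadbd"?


LCS of "cbdece" and "eadbd"
DP table:
           e    a    d    b    d
      0    0    0    0    0    0
  c   0    0    0    0    0    0
  b   0    0    0    0    1    1
  d   0    0    0    1    1    2
  e   0    1    1    1    1    2
  c   0    1    1    1    1    2
  e   0    1    1    1    1    2
LCS length = dp[6][5] = 2

2


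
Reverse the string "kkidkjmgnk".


Input: kkidkjmgnk
Reading characters right to left:
  Position 9: 'k'
  Position 8: 'n'
  Position 7: 'g'
  Position 6: 'm'
  Position 5: 'j'
  Position 4: 'k'
  Position 3: 'd'
  Position 2: 'i'
  Position 1: 'k'
  Position 0: 'k'
Reversed: kngmjkdikk

kngmjkdikk


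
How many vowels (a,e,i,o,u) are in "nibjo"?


Input: nibjo
Checking each character:
  'n' at position 0: consonant
  'i' at position 1: vowel (running total: 1)
  'b' at position 2: consonant
  'j' at position 3: consonant
  'o' at position 4: vowel (running total: 2)
Total vowels: 2

2


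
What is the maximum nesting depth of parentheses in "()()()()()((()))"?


Input: "()()()()()((()))"
Tracking depth:
  Position 0 '(': depth becomes 1
  Position 1 ')': depth becomes 0
  Position 2 '(': depth becomes 1
  Position 3 ')': depth becomes 0
  Position 4 '(': depth becomes 1
  Position 5 ')': depth becomes 0
  Position 6 '(': depth becomes 1
  Position 7 ')': depth becomes 0
  Position 8 '(': depth becomes 1
  Position 9 ')': depth becomes 0
  Position 10 '(': depth becomes 1
  Position 11 '(': depth becomes 2
  Position 12 '(': depth becomes 3
  Position 13 ')': depth becomes 2
  Position 14 ')': depth becomes 1
  Position 15 ')': depth becomes 0
Maximum depth reached: 3

3


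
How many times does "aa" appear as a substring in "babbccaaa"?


Searching for "aa" in "babbccaaa"
Scanning each position:
  Position 0: "ba" => no
  Position 1: "ab" => no
  Position 2: "bb" => no
  Position 3: "bc" => no
  Position 4: "cc" => no
  Position 5: "ca" => no
  Position 6: "aa" => MATCH
  Position 7: "aa" => MATCH
Total occurrences: 2

2


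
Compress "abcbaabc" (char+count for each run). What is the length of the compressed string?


Input: abcbaabc
Runs:
  'a' x 1 => "a1"
  'b' x 1 => "b1"
  'c' x 1 => "c1"
  'b' x 1 => "b1"
  'a' x 2 => "a2"
  'b' x 1 => "b1"
  'c' x 1 => "c1"
Compressed: "a1b1c1b1a2b1c1"
Compressed length: 14

14


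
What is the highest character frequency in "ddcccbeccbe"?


Input: ddcccbeccbe
Character counts:
  'b': 2
  'c': 5
  'd': 2
  'e': 2
Maximum frequency: 5

5


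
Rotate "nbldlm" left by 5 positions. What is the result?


Input: "nbldlm", rotate left by 5
First 5 characters: "nbldl"
Remaining characters: "m"
Concatenate remaining + first: "m" + "nbldl" = "mnbldl"

mnbldl


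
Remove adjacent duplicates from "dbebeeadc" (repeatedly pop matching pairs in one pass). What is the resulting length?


Input: dbebeeadc
Stack-based adjacent duplicate removal:
  Read 'd': push. Stack: d
  Read 'b': push. Stack: db
  Read 'e': push. Stack: dbe
  Read 'b': push. Stack: dbeb
  Read 'e': push. Stack: dbebe
  Read 'e': matches stack top 'e' => pop. Stack: dbeb
  Read 'a': push. Stack: dbeba
  Read 'd': push. Stack: dbebad
  Read 'c': push. Stack: dbebadc
Final stack: "dbebadc" (length 7)

7


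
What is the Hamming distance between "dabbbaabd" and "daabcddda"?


Comparing "dabbbaabd" and "daabcddda" position by position:
  Position 0: 'd' vs 'd' => same
  Position 1: 'a' vs 'a' => same
  Position 2: 'b' vs 'a' => differ
  Position 3: 'b' vs 'b' => same
  Position 4: 'b' vs 'c' => differ
  Position 5: 'a' vs 'd' => differ
  Position 6: 'a' vs 'd' => differ
  Position 7: 'b' vs 'd' => differ
  Position 8: 'd' vs 'a' => differ
Total differences (Hamming distance): 6

6


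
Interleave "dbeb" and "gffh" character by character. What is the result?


Interleaving "dbeb" and "gffh":
  Position 0: 'd' from first, 'g' from second => "dg"
  Position 1: 'b' from first, 'f' from second => "bf"
  Position 2: 'e' from first, 'f' from second => "ef"
  Position 3: 'b' from first, 'h' from second => "bh"
Result: dgbfefbh

dgbfefbh


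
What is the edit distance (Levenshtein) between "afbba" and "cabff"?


Computing edit distance: "afbba" -> "cabff"
DP table:
           c    a    b    f    f
      0    1    2    3    4    5
  a   1    1    1    2    3    4
  f   2    2    2    2    2    3
  b   3    3    3    2    3    3
  b   4    4    4    3    3    4
  a   5    5    4    4    4    4
Edit distance = dp[5][5] = 4

4


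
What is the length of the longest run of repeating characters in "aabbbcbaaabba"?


Input: "aabbbcbaaabba"
Scanning for longest run:
  Position 1 ('a'): continues run of 'a', length=2
  Position 2 ('b'): new char, reset run to 1
  Position 3 ('b'): continues run of 'b', length=2
  Position 4 ('b'): continues run of 'b', length=3
  Position 5 ('c'): new char, reset run to 1
  Position 6 ('b'): new char, reset run to 1
  Position 7 ('a'): new char, reset run to 1
  Position 8 ('a'): continues run of 'a', length=2
  Position 9 ('a'): continues run of 'a', length=3
  Position 10 ('b'): new char, reset run to 1
  Position 11 ('b'): continues run of 'b', length=2
  Position 12 ('a'): new char, reset run to 1
Longest run: 'b' with length 3

3


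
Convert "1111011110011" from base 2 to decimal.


Input: "1111011110011" in base 2
Positional expansion:
  Digit '1' (value 1) x 2^12 = 4096
  Digit '1' (value 1) x 2^11 = 2048
  Digit '1' (value 1) x 2^10 = 1024
  Digit '1' (value 1) x 2^9 = 512
  Digit '0' (value 0) x 2^8 = 0
  Digit '1' (value 1) x 2^7 = 128
  Digit '1' (value 1) x 2^6 = 64
  Digit '1' (value 1) x 2^5 = 32
  Digit '1' (value 1) x 2^4 = 16
  Digit '0' (value 0) x 2^3 = 0
  Digit '0' (value 0) x 2^2 = 0
  Digit '1' (value 1) x 2^1 = 2
  Digit '1' (value 1) x 2^0 = 1
Sum = 7923

7923


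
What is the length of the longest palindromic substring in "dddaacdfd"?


Input: "dddaacdfd"
Checking substrings for palindromes:
  [0:3] "ddd" (len 3) => palindrome
  [6:9] "dfd" (len 3) => palindrome
  [0:2] "dd" (len 2) => palindrome
  [1:3] "dd" (len 2) => palindrome
  [3:5] "aa" (len 2) => palindrome
Longest palindromic substring: "ddd" with length 3

3


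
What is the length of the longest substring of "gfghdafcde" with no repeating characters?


Input: "gfghdafcde"
Sliding window (track last position of each char):
  Position 0 ('g'): window [0,0] length 1 -- new best
  Position 1 ('f'): window [0,1] length 2 -- new best
  Position 2 ('g'): repeat (last at 0), move window start to 1
  Position 2 ('g'): window [1,2] length 2
  Position 3 ('h'): window [1,3] length 3 -- new best
  Position 4 ('d'): window [1,4] length 4 -- new best
  Position 5 ('a'): window [1,5] length 5 -- new best
  Position 6 ('f'): repeat (last at 1), move window start to 2
  Position 6 ('f'): window [2,6] length 5
  Position 7 ('c'): window [2,7] length 6 -- new best
  Position 8 ('d'): repeat (last at 4), move window start to 5
  Position 8 ('d'): window [5,8] length 4
  Position 9 ('e'): window [5,9] length 5
Longest substring with no repeats: "ghdafc" with length 6

6


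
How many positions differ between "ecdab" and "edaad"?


Comparing "ecdab" and "edaad" position by position:
  Position 0: 'e' vs 'e' => same
  Position 1: 'c' vs 'd' => DIFFER
  Position 2: 'd' vs 'a' => DIFFER
  Position 3: 'a' vs 'a' => same
  Position 4: 'b' vs 'd' => DIFFER
Positions that differ: 3

3


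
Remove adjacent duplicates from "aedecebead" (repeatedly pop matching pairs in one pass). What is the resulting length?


Input: aedecebead
Stack-based adjacent duplicate removal:
  Read 'a': push. Stack: a
  Read 'e': push. Stack: ae
  Read 'd': push. Stack: aed
  Read 'e': push. Stack: aede
  Read 'c': push. Stack: aedec
  Read 'e': push. Stack: aedece
  Read 'b': push. Stack: aedeceb
  Read 'e': push. Stack: aedecebe
  Read 'a': push. Stack: aedecebea
  Read 'd': push. Stack: aedecebead
Final stack: "aedecebead" (length 10)

10


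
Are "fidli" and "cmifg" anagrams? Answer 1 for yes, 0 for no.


Strings: "fidli", "cmifg"
Sorted first:  dfiil
Sorted second: cfgim
Differ at position 0: 'd' vs 'c' => not anagrams

0


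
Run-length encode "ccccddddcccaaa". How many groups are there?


Input: ccccddddcccaaa
Scanning for consecutive runs:
  Group 1: 'c' x 4 (positions 0-3)
  Group 2: 'd' x 4 (positions 4-7)
  Group 3: 'c' x 3 (positions 8-10)
  Group 4: 'a' x 3 (positions 11-13)
Total groups: 4

4


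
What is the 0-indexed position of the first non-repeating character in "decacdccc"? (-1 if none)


Input: decacdccc
Character frequencies:
  'a': 1
  'c': 5
  'd': 2
  'e': 1
Scanning left to right for freq == 1:
  Position 0 ('d'): freq=2, skip
  Position 1 ('e'): unique! => answer = 1

1


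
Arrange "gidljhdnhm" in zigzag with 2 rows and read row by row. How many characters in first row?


Zigzag "gidljhdnhm" into 2 rows:
Placing characters:
  'g' => row 0
  'i' => row 1
  'd' => row 0
  'l' => row 1
  'j' => row 0
  'h' => row 1
  'd' => row 0
  'n' => row 1
  'h' => row 0
  'm' => row 1
Rows:
  Row 0: "gdjdh"
  Row 1: "ilhnm"
First row length: 5

5


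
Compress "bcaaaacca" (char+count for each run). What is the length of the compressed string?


Input: bcaaaacca
Runs:
  'b' x 1 => "b1"
  'c' x 1 => "c1"
  'a' x 4 => "a4"
  'c' x 2 => "c2"
  'a' x 1 => "a1"
Compressed: "b1c1a4c2a1"
Compressed length: 10

10


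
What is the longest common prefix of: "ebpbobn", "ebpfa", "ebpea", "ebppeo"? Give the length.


Words: ebpbobn, ebpfa, ebpea, ebppeo
  Position 0: all 'e' => match
  Position 1: all 'b' => match
  Position 2: all 'p' => match
  Position 3: ('b', 'f', 'e', 'p') => mismatch, stop
LCP = "ebp" (length 3)

3


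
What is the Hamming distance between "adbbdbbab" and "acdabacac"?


Comparing "adbbdbbab" and "acdabacac" position by position:
  Position 0: 'a' vs 'a' => same
  Position 1: 'd' vs 'c' => differ
  Position 2: 'b' vs 'd' => differ
  Position 3: 'b' vs 'a' => differ
  Position 4: 'd' vs 'b' => differ
  Position 5: 'b' vs 'a' => differ
  Position 6: 'b' vs 'c' => differ
  Position 7: 'a' vs 'a' => same
  Position 8: 'b' vs 'c' => differ
Total differences (Hamming distance): 7

7


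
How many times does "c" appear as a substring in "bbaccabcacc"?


Searching for "c" in "bbaccabcacc"
Scanning each position:
  Position 0: "b" => no
  Position 1: "b" => no
  Position 2: "a" => no
  Position 3: "c" => MATCH
  Position 4: "c" => MATCH
  Position 5: "a" => no
  Position 6: "b" => no
  Position 7: "c" => MATCH
  Position 8: "a" => no
  Position 9: "c" => MATCH
  Position 10: "c" => MATCH
Total occurrences: 5

5


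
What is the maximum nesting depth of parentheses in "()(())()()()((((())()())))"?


Input: "()(())()()()((((())()())))"
Tracking depth:
  Position 0 '(': depth becomes 1
  Position 1 ')': depth becomes 0
  Position 2 '(': depth becomes 1
  Position 3 '(': depth becomes 2
  Position 4 ')': depth becomes 1
  Position 5 ')': depth becomes 0
  Position 6 '(': depth becomes 1
  Position 7 ')': depth becomes 0
  Position 8 '(': depth becomes 1
  Position 9 ')': depth becomes 0
  Position 10 '(': depth becomes 1
  Position 11 ')': depth becomes 0
  Position 12 '(': depth becomes 1
  Position 13 '(': depth becomes 2
  Position 14 '(': depth becomes 3
  Position 15 '(': depth becomes 4
  Position 16 '(': depth becomes 5
  Position 17 ')': depth becomes 4
  Position 18 ')': depth becomes 3
  Position 19 '(': depth becomes 4
  Position 20 ')': depth becomes 3
  Position 21 '(': depth becomes 4
  Position 22 ')': depth becomes 3
  Position 23 ')': depth becomes 2
  Position 24 ')': depth becomes 1
  Position 25 ')': depth becomes 0
Maximum depth reached: 5

5


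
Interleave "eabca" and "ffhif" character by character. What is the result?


Interleaving "eabca" and "ffhif":
  Position 0: 'e' from first, 'f' from second => "ef"
  Position 1: 'a' from first, 'f' from second => "af"
  Position 2: 'b' from first, 'h' from second => "bh"
  Position 3: 'c' from first, 'i' from second => "ci"
  Position 4: 'a' from first, 'f' from second => "af"
Result: efafbhciaf

efafbhciaf


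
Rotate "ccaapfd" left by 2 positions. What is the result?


Input: "ccaapfd", rotate left by 2
First 2 characters: "cc"
Remaining characters: "aapfd"
Concatenate remaining + first: "aapfd" + "cc" = "aapfdcc"

aapfdcc


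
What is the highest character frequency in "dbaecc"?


Input: dbaecc
Character counts:
  'a': 1
  'b': 1
  'c': 2
  'd': 1
  'e': 1
Maximum frequency: 2

2


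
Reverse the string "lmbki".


Input: lmbki
Reading characters right to left:
  Position 4: 'i'
  Position 3: 'k'
  Position 2: 'b'
  Position 1: 'm'
  Position 0: 'l'
Reversed: ikbml

ikbml


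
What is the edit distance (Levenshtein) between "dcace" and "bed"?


Computing edit distance: "dcace" -> "bed"
DP table:
           b    e    d
      0    1    2    3
  d   1    1    2    2
  c   2    2    2    3
  a   3    3    3    3
  c   4    4    4    4
  e   5    5    4    5
Edit distance = dp[5][3] = 5

5


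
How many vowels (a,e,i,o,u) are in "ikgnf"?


Input: ikgnf
Checking each character:
  'i' at position 0: vowel (running total: 1)
  'k' at position 1: consonant
  'g' at position 2: consonant
  'n' at position 3: consonant
  'f' at position 4: consonant
Total vowels: 1

1


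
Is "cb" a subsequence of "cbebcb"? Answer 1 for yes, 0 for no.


Check if "cb" is a subsequence of "cbebcb"
Greedy scan:
  Position 0 ('c'): matches sub[0] = 'c'
  Position 1 ('b'): matches sub[1] = 'b'
  Position 2 ('e'): no match needed
  Position 3 ('b'): no match needed
  Position 4 ('c'): no match needed
  Position 5 ('b'): no match needed
All 2 characters matched => is a subsequence

1


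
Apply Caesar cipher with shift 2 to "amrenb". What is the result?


Caesar cipher: shift "amrenb" by 2
  'a' (pos 0) + 2 = pos 2 = 'c'
  'm' (pos 12) + 2 = pos 14 = 'o'
  'r' (pos 17) + 2 = pos 19 = 't'
  'e' (pos 4) + 2 = pos 6 = 'g'
  'n' (pos 13) + 2 = pos 15 = 'p'
  'b' (pos 1) + 2 = pos 3 = 'd'
Result: cotgpd

cotgpd


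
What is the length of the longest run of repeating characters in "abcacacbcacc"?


Input: "abcacacbcacc"
Scanning for longest run:
  Position 1 ('b'): new char, reset run to 1
  Position 2 ('c'): new char, reset run to 1
  Position 3 ('a'): new char, reset run to 1
  Position 4 ('c'): new char, reset run to 1
  Position 5 ('a'): new char, reset run to 1
  Position 6 ('c'): new char, reset run to 1
  Position 7 ('b'): new char, reset run to 1
  Position 8 ('c'): new char, reset run to 1
  Position 9 ('a'): new char, reset run to 1
  Position 10 ('c'): new char, reset run to 1
  Position 11 ('c'): continues run of 'c', length=2
Longest run: 'c' with length 2

2


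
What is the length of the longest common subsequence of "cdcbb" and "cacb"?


LCS of "cdcbb" and "cacb"
DP table:
           c    a    c    b
      0    0    0    0    0
  c   0    1    1    1    1
  d   0    1    1    1    1
  c   0    1    1    2    2
  b   0    1    1    2    3
  b   0    1    1    2    3
LCS length = dp[5][4] = 3

3


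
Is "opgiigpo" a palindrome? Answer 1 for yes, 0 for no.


Input: opgiigpo
Reversed: opgiigpo
  Compare pos 0 ('o') with pos 7 ('o'): match
  Compare pos 1 ('p') with pos 6 ('p'): match
  Compare pos 2 ('g') with pos 5 ('g'): match
  Compare pos 3 ('i') with pos 4 ('i'): match
Result: palindrome

1


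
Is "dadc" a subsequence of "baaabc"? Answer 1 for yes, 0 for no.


Check if "dadc" is a subsequence of "baaabc"
Greedy scan:
  Position 0 ('b'): no match needed
  Position 1 ('a'): no match needed
  Position 2 ('a'): no match needed
  Position 3 ('a'): no match needed
  Position 4 ('b'): no match needed
  Position 5 ('c'): no match needed
Only matched 0/4 characters => not a subsequence

0


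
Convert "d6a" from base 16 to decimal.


Input: "d6a" in base 16
Positional expansion:
  Digit 'd' (value 13) x 16^2 = 3328
  Digit '6' (value 6) x 16^1 = 96
  Digit 'a' (value 10) x 16^0 = 10
Sum = 3434

3434


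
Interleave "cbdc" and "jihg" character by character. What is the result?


Interleaving "cbdc" and "jihg":
  Position 0: 'c' from first, 'j' from second => "cj"
  Position 1: 'b' from first, 'i' from second => "bi"
  Position 2: 'd' from first, 'h' from second => "dh"
  Position 3: 'c' from first, 'g' from second => "cg"
Result: cjbidhcg

cjbidhcg


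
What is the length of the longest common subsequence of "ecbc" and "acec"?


LCS of "ecbc" and "acec"
DP table:
           a    c    e    c
      0    0    0    0    0
  e   0    0    0    1    1
  c   0    0    1    1    2
  b   0    0    1    1    2
  c   0    0    1    1    2
LCS length = dp[4][4] = 2

2


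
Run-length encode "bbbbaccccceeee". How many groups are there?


Input: bbbbaccccceeee
Scanning for consecutive runs:
  Group 1: 'b' x 4 (positions 0-3)
  Group 2: 'a' x 1 (positions 4-4)
  Group 3: 'c' x 5 (positions 5-9)
  Group 4: 'e' x 4 (positions 10-13)
Total groups: 4

4


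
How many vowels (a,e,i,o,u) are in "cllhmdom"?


Input: cllhmdom
Checking each character:
  'c' at position 0: consonant
  'l' at position 1: consonant
  'l' at position 2: consonant
  'h' at position 3: consonant
  'm' at position 4: consonant
  'd' at position 5: consonant
  'o' at position 6: vowel (running total: 1)
  'm' at position 7: consonant
Total vowels: 1

1


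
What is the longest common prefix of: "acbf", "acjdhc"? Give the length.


Words: acbf, acjdhc
  Position 0: all 'a' => match
  Position 1: all 'c' => match
  Position 2: ('b', 'j') => mismatch, stop
LCP = "ac" (length 2)

2


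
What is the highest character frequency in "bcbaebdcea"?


Input: bcbaebdcea
Character counts:
  'a': 2
  'b': 3
  'c': 2
  'd': 1
  'e': 2
Maximum frequency: 3

3


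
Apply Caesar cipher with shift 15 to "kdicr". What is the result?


Caesar cipher: shift "kdicr" by 15
  'k' (pos 10) + 15 = pos 25 = 'z'
  'd' (pos 3) + 15 = pos 18 = 's'
  'i' (pos 8) + 15 = pos 23 = 'x'
  'c' (pos 2) + 15 = pos 17 = 'r'
  'r' (pos 17) + 15 = pos 6 = 'g'
Result: zsxrg

zsxrg


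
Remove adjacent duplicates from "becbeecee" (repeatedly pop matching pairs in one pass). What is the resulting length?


Input: becbeecee
Stack-based adjacent duplicate removal:
  Read 'b': push. Stack: b
  Read 'e': push. Stack: be
  Read 'c': push. Stack: bec
  Read 'b': push. Stack: becb
  Read 'e': push. Stack: becbe
  Read 'e': matches stack top 'e' => pop. Stack: becb
  Read 'c': push. Stack: becbc
  Read 'e': push. Stack: becbce
  Read 'e': matches stack top 'e' => pop. Stack: becbc
Final stack: "becbc" (length 5)

5


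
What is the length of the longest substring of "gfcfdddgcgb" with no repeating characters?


Input: "gfcfdddgcgb"
Sliding window (track last position of each char):
  Position 0 ('g'): window [0,0] length 1 -- new best
  Position 1 ('f'): window [0,1] length 2 -- new best
  Position 2 ('c'): window [0,2] length 3 -- new best
  Position 3 ('f'): repeat (last at 1), move window start to 2
  Position 3 ('f'): window [2,3] length 2
  Position 4 ('d'): window [2,4] length 3
  Position 5 ('d'): repeat (last at 4), move window start to 5
  Position 5 ('d'): window [5,5] length 1
  Position 6 ('d'): repeat (last at 5), move window start to 6
  Position 6 ('d'): window [6,6] length 1
  Position 7 ('g'): window [6,7] length 2
  Position 8 ('c'): window [6,8] length 3
  Position 9 ('g'): repeat (last at 7), move window start to 8
  Position 9 ('g'): window [8,9] length 2
  Position 10 ('b'): window [8,10] length 3
Longest substring with no repeats: "gfc" with length 3

3


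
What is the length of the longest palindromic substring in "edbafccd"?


Input: "edbafccd"
Checking substrings for palindromes:
  [5:7] "cc" (len 2) => palindrome
Longest palindromic substring: "cc" with length 2

2


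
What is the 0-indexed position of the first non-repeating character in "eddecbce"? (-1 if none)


Input: eddecbce
Character frequencies:
  'b': 1
  'c': 2
  'd': 2
  'e': 3
Scanning left to right for freq == 1:
  Position 0 ('e'): freq=3, skip
  Position 1 ('d'): freq=2, skip
  Position 2 ('d'): freq=2, skip
  Position 3 ('e'): freq=3, skip
  Position 4 ('c'): freq=2, skip
  Position 5 ('b'): unique! => answer = 5

5


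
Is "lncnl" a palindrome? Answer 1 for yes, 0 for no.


Input: lncnl
Reversed: lncnl
  Compare pos 0 ('l') with pos 4 ('l'): match
  Compare pos 1 ('n') with pos 3 ('n'): match
Result: palindrome

1


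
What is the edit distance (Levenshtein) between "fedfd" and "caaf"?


Computing edit distance: "fedfd" -> "caaf"
DP table:
           c    a    a    f
      0    1    2    3    4
  f   1    1    2    3    3
  e   2    2    2    3    4
  d   3    3    3    3    4
  f   4    4    4    4    3
  d   5    5    5    5    4
Edit distance = dp[5][4] = 4

4


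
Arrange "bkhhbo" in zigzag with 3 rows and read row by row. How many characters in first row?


Zigzag "bkhhbo" into 3 rows:
Placing characters:
  'b' => row 0
  'k' => row 1
  'h' => row 2
  'h' => row 1
  'b' => row 0
  'o' => row 1
Rows:
  Row 0: "bb"
  Row 1: "kho"
  Row 2: "h"
First row length: 2

2


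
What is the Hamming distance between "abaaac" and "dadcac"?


Comparing "abaaac" and "dadcac" position by position:
  Position 0: 'a' vs 'd' => differ
  Position 1: 'b' vs 'a' => differ
  Position 2: 'a' vs 'd' => differ
  Position 3: 'a' vs 'c' => differ
  Position 4: 'a' vs 'a' => same
  Position 5: 'c' vs 'c' => same
Total differences (Hamming distance): 4

4


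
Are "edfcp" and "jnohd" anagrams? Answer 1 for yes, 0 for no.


Strings: "edfcp", "jnohd"
Sorted first:  cdefp
Sorted second: dhjno
Differ at position 0: 'c' vs 'd' => not anagrams

0


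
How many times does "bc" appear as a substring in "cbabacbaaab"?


Searching for "bc" in "cbabacbaaab"
Scanning each position:
  Position 0: "cb" => no
  Position 1: "ba" => no
  Position 2: "ab" => no
  Position 3: "ba" => no
  Position 4: "ac" => no
  Position 5: "cb" => no
  Position 6: "ba" => no
  Position 7: "aa" => no
  Position 8: "aa" => no
  Position 9: "ab" => no
Total occurrences: 0

0


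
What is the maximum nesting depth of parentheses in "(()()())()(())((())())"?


Input: "(()()())()(())((())())"
Tracking depth:
  Position 0 '(': depth becomes 1
  Position 1 '(': depth becomes 2
  Position 2 ')': depth becomes 1
  Position 3 '(': depth becomes 2
  Position 4 ')': depth becomes 1
  Position 5 '(': depth becomes 2
  Position 6 ')': depth becomes 1
  Position 7 ')': depth becomes 0
  Position 8 '(': depth becomes 1
  Position 9 ')': depth becomes 0
  Position 10 '(': depth becomes 1
  Position 11 '(': depth becomes 2
  Position 12 ')': depth becomes 1
  Position 13 ')': depth becomes 0
  Position 14 '(': depth becomes 1
  Position 15 '(': depth becomes 2
  Position 16 '(': depth becomes 3
  Position 17 ')': depth becomes 2
  Position 18 ')': depth becomes 1
  Position 19 '(': depth becomes 2
  Position 20 ')': depth becomes 1
  Position 21 ')': depth becomes 0
Maximum depth reached: 3

3


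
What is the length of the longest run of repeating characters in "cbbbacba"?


Input: "cbbbacba"
Scanning for longest run:
  Position 1 ('b'): new char, reset run to 1
  Position 2 ('b'): continues run of 'b', length=2
  Position 3 ('b'): continues run of 'b', length=3
  Position 4 ('a'): new char, reset run to 1
  Position 5 ('c'): new char, reset run to 1
  Position 6 ('b'): new char, reset run to 1
  Position 7 ('a'): new char, reset run to 1
Longest run: 'b' with length 3

3


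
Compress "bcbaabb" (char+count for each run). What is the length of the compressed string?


Input: bcbaabb
Runs:
  'b' x 1 => "b1"
  'c' x 1 => "c1"
  'b' x 1 => "b1"
  'a' x 2 => "a2"
  'b' x 2 => "b2"
Compressed: "b1c1b1a2b2"
Compressed length: 10

10


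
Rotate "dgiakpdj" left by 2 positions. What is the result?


Input: "dgiakpdj", rotate left by 2
First 2 characters: "dg"
Remaining characters: "iakpdj"
Concatenate remaining + first: "iakpdj" + "dg" = "iakpdjdg"

iakpdjdg


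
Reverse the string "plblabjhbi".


Input: plblabjhbi
Reading characters right to left:
  Position 9: 'i'
  Position 8: 'b'
  Position 7: 'h'
  Position 6: 'j'
  Position 5: 'b'
  Position 4: 'a'
  Position 3: 'l'
  Position 2: 'b'
  Position 1: 'l'
  Position 0: 'p'
Reversed: ibhjbalblp

ibhjbalblp


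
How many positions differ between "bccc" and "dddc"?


Comparing "bccc" and "dddc" position by position:
  Position 0: 'b' vs 'd' => DIFFER
  Position 1: 'c' vs 'd' => DIFFER
  Position 2: 'c' vs 'd' => DIFFER
  Position 3: 'c' vs 'c' => same
Positions that differ: 3

3


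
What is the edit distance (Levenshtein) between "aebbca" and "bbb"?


Computing edit distance: "aebbca" -> "bbb"
DP table:
           b    b    b
      0    1    2    3
  a   1    1    2    3
  e   2    2    2    3
  b   3    2    2    2
  b   4    3    2    2
  c   5    4    3    3
  a   6    5    4    4
Edit distance = dp[6][3] = 4

4


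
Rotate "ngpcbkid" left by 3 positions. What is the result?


Input: "ngpcbkid", rotate left by 3
First 3 characters: "ngp"
Remaining characters: "cbkid"
Concatenate remaining + first: "cbkid" + "ngp" = "cbkidngp"

cbkidngp


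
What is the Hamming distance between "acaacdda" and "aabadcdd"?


Comparing "acaacdda" and "aabadcdd" position by position:
  Position 0: 'a' vs 'a' => same
  Position 1: 'c' vs 'a' => differ
  Position 2: 'a' vs 'b' => differ
  Position 3: 'a' vs 'a' => same
  Position 4: 'c' vs 'd' => differ
  Position 5: 'd' vs 'c' => differ
  Position 6: 'd' vs 'd' => same
  Position 7: 'a' vs 'd' => differ
Total differences (Hamming distance): 5

5


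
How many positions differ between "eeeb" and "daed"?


Comparing "eeeb" and "daed" position by position:
  Position 0: 'e' vs 'd' => DIFFER
  Position 1: 'e' vs 'a' => DIFFER
  Position 2: 'e' vs 'e' => same
  Position 3: 'b' vs 'd' => DIFFER
Positions that differ: 3

3


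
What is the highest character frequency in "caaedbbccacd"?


Input: caaedbbccacd
Character counts:
  'a': 3
  'b': 2
  'c': 4
  'd': 2
  'e': 1
Maximum frequency: 4

4


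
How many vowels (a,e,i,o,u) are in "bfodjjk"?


Input: bfodjjk
Checking each character:
  'b' at position 0: consonant
  'f' at position 1: consonant
  'o' at position 2: vowel (running total: 1)
  'd' at position 3: consonant
  'j' at position 4: consonant
  'j' at position 5: consonant
  'k' at position 6: consonant
Total vowels: 1

1


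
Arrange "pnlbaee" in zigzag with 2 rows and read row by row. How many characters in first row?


Zigzag "pnlbaee" into 2 rows:
Placing characters:
  'p' => row 0
  'n' => row 1
  'l' => row 0
  'b' => row 1
  'a' => row 0
  'e' => row 1
  'e' => row 0
Rows:
  Row 0: "plae"
  Row 1: "nbe"
First row length: 4

4
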